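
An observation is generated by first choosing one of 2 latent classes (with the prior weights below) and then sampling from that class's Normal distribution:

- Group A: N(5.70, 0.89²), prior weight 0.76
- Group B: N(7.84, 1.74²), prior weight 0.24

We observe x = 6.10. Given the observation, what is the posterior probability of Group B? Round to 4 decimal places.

0.0978

Posterior ∝ prior × likelihood, so P(k | x) ∝ P(Z=k) f_k(x); normalise over all components.
Component likelihoods at x = 6.10:
  p_A = 0.405189
  p_B = 0.139064
Weight by the priors:
  P(Z=A)·p_A = 0.76 × 0.405189 = 0.307944
  P(Z=B)·p_B = 0.24 × 0.139064 = 0.0333753
Denominator: 0.307944 + 0.0333753 = 0.341319
So the posterior for Group B is 0.0333753 / 0.341319 ≈ 0.0978.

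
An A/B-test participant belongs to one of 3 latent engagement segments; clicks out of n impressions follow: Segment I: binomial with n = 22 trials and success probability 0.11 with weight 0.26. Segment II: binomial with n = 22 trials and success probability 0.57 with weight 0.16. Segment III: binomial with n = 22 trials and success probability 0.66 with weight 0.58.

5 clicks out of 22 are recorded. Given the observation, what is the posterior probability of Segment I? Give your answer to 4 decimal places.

0.9890

By Bayes' theorem, P(k | x) = P(Z=k) f_k(x) / Σ_j P(Z=j) f_j(x).
Binomial probabilities:
  f_I = C(22,5)·0.11^5·0.89^17 = 26334·1.61051e-05·0.137921 = 0.0584939
  f_II = C(22,5)·0.57^5·0.43^17 = 26334·0.0601692·5.8744e-07 = 0.000930797
  f_III = C(22,5)·0.66^5·0.34^17 = 26334·0.125233·1.08428e-08 = 3.57584e-05
Multiply by the mixture weights:
  P(Z=I)·f_I = 0.26 × 0.0584939 = 0.0152084
  P(Z=II)·f_II = 0.16 × 0.000930797 = 0.000148927
  P(Z=III)·f_III = 0.58 × 3.57584e-05 = 2.07399e-05
Marginal: 0.0152084 + 0.000148927 + 2.07399e-05 = 0.0153781
P(Segment I | x) ≈ 0.9890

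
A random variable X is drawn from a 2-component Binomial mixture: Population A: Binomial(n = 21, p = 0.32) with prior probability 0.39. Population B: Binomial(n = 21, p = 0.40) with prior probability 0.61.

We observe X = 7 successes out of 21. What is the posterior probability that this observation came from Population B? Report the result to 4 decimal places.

0.5639

Apply Bayes' rule: the posterior for each component is proportional to its prior times its likelihood at x.
Binomial probabilities:
  L_A = 0.180584
  L_B = 0.149294
Unnormalised posteriors:
  P(Z=A)·L_A = 0.39 × 0.180584 = 0.0704278
  P(Z=B)·L_B = 0.61 × 0.149294 = 0.0910694
Denominator: 0.0704278 + 0.0910694 = 0.161497
P(Population B | data) = 0.0910694 / 0.161497 ≈ 0.5639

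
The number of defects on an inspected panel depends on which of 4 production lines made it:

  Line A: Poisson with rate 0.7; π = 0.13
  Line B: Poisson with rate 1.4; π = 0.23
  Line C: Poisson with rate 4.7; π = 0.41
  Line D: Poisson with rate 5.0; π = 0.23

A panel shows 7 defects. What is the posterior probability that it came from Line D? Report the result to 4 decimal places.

0.3898

By Bayes' theorem, P(k | x) = π_k f_k(x) / Σ_j π_j f_j(x).
Component likelihoods at x = 7 defects:
  L_A = e^(−0.7)·0.7^7/7! = 8.11427e-06
  L_B = e^(−1.4)·1.4^7/7! = 0.000515767
  L_C = e^(−4.7)·4.7^7/7! = 0.0914261
  L_D = e^(−5.0)·5.0^7/7! = 0.104445
Weight by the priors:
  π_A·L_A = 0.13 × 8.11427e-06 = 1.05486e-06
  π_B·L_B = 0.23 × 0.000515767 = 0.000118626
  π_C·L_C = 0.41 × 0.0914261 = 0.0374847
  π_D·L_D = 0.23 × 0.104445 = 0.0240223
Marginal: 1.05486e-06 + 0.000118626 + 0.0374847 + 0.0240223 = 0.0616267
So the posterior for Line D is 0.0240223 / 0.0616267 ≈ 0.3898.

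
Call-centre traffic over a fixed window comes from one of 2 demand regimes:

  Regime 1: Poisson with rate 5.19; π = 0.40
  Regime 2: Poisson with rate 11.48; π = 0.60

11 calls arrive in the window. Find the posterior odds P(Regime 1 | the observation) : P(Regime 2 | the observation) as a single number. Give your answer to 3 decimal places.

0.058

Posterior odds = (π_i f_i(x)) / (π_j f_j(x)); the normalising sum cancels.
Component likelihoods at x = 11 calls:
  f_1 = e^(−5.19)·5.19^11/11! = 0.010273
  f_2 = e^(−11.48)·11.48^11/11! = 0.118169
Posterior odds = (π_1·f_1) / (π_2·f_2) = (0.40·0.010273) / (0.60·0.118169) = 0.0041092 / 0.0709015 ≈ 0.058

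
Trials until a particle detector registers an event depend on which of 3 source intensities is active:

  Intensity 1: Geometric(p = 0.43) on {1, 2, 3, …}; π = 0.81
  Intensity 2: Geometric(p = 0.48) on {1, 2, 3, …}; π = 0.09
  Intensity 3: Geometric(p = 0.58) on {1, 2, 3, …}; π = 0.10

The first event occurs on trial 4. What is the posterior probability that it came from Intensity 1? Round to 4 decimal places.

0.8615

Apply Bayes' rule: the posterior for each component is proportional to its prior times its likelihood at x.
Component likelihoods at x = 4:
  L_1 = 0.079633
  L_2 = 0.0674918
  L_3 = 0.042971
Unnormalised posteriors:
  π_1·L_1 = 0.81 × 0.079633 = 0.0645027
  π_2·L_2 = 0.09 × 0.0674918 = 0.00607427
  π_3·L_3 = 0.10 × 0.042971 = 0.0042971
Denominator: 0.0645027 + 0.00607427 + 0.0042971 = 0.0748741
P(Intensity 1 | 4) = 0.0645027 / 0.0748741 ≈ 0.8615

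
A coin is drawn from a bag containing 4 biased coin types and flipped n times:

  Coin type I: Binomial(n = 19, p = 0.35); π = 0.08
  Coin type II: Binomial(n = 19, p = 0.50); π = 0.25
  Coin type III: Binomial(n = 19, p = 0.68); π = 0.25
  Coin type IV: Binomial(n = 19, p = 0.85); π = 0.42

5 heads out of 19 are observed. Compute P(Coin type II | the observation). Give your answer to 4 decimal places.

0.3198

The responsibility of component k is P(Z=k) f_k(x) divided by Σ_j P(Z=j) f_j(x).
Component likelihoods at x = 5 heads out of 19:
  f_I = C(19,5)·0.35^5·0.65^14 = 11628·0.00525219·0.00240318 = 0.146768
  f_II = C(19,5)·0.50^5·0.50^14 = 11628·0.03125·6.10352e-05 = 0.0221786
  f_III = C(19,5)·0.68^5·0.32^14 = 11628·0.145393·1.18059e-07 = 0.000199595
  f_IV = C(19,5)·0.85^5·0.15^14 = 11628·0.443705·2.91929e-12 = 1.50618e-08
Unnormalised posteriors:
  P(Z=I)·f_I = 0.08 × 0.146768 = 0.0117415
  P(Z=II)·f_II = 0.25 × 0.0221786 = 0.00554466
  P(Z=III)·f_III = 0.25 × 0.000199595 = 4.98987e-05
  P(Z=IV)·f_IV = 0.42 × 1.50618e-08 = 6.32596e-09
Normaliser: 0.0117415 + 0.00554466 + 4.98987e-05 + 6.32596e-09 = 0.017336
P(Coin type II | x) = 0.00554466 / 0.017336 ≈ 0.3198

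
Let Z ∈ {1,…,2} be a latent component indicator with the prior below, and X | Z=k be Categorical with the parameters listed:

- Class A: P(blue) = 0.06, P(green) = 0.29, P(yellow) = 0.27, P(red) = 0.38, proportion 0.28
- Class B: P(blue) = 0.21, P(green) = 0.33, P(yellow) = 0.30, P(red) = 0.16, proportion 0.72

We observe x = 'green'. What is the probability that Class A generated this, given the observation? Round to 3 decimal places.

0.255

The responsibility of component k is P(Z=k) f_k(x) divided by Σ_j P(Z=j) f_j(x).
Evaluate each component's likelihood at the observed value:
  L_A = P(green | comp) = 0.29
  L_B = P(green | comp) = 0.33
Prior × likelihood for each component:
  P(Z=A)·L_A = 0.28 × 0.29 = 0.0812
  P(Z=B)·L_B = 0.72 × 0.33 = 0.2376
Normaliser: 0.0812 + 0.2376 = 0.3188
So the posterior for Class A is 0.0812 / 0.3188 ≈ 0.255.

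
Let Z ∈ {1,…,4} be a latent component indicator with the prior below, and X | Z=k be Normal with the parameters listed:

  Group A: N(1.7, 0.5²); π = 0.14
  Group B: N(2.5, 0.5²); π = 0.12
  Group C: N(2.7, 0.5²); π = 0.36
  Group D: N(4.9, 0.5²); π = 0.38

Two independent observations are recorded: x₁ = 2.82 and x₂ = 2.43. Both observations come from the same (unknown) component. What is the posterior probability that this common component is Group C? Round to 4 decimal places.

0.7501

Apply Bayes' rule: the posterior for each component is proportional to its prior times its likelihood at x.
Since both observations come from the same component, the likelihood for component k is f_k(x₁)·f_k(x₂).
  f_A = [(1/(0.5·√(2π)))·exp(−(2.82−1.7)²/(2·0.5²)) = 0.797885·exp(-2.50880) = 0.0649205] × [0.274833] = 0.0178423
  f_B = [(1/(0.5·√(2π)))·exp(−(2.82−2.5)²/(2·0.5²)) = 0.797885·exp(-0.20480) = 0.650125] × [0.790103] = 0.513666
  f_C = [(1/(0.5·√(2π)))·exp(−(2.82−2.7)²/(2·0.5²)) = 0.797885·exp(-0.02880) = 0.775233] × [0.689636] = 0.534629
  f_D = [(1/(0.5·√(2π)))·exp(−(2.82−4.9)²/(2·0.5²)) = 0.797885·exp(-8.65280) = 0.00013934] × [4.0065e-06] = 5.58268e-10
Multiply by the mixture weights:
  π_A·f_A = 0.14 × 0.0178423 = 0.00249792
  π_B·f_B = 0.12 × 0.513666 = 0.0616399
  π_C·f_C = 0.36 × 0.534629 = 0.192466
  π_D·f_D = 0.38 × 5.58268e-10 = 2.12142e-10
Marginal: 0.00249792 + 0.0616399 + 0.192466 + 2.12142e-10 = 0.256604
P(Group C | x₁, x₂) ≈ 0.7501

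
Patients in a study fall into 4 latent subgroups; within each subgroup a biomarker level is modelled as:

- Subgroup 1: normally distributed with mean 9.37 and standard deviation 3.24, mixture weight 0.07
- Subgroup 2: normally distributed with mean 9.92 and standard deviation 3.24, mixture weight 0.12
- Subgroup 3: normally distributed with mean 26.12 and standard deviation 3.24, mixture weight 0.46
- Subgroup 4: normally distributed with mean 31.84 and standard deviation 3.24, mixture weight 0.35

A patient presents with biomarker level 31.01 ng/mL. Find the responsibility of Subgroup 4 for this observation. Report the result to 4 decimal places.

0.6970

Apply Bayes' rule: the posterior for each component is proportional to its prior times its likelihood at x.
Evaluate each component's likelihood at the observed value:
  f_1 = 2.53279e-11
  f_2 = 7.75778e-11
  f_3 = 0.0394215
  f_4 = 0.119156
Prior × likelihood for each component:
  π_1·f_1 = 0.07 × 2.53279e-11 = 1.77295e-12
  π_2·f_2 = 0.12 × 7.75778e-11 = 9.30934e-12
  π_3·f_3 = 0.46 × 0.0394215 = 0.0181339
  π_4·f_4 = 0.35 × 0.119156 = 0.0417045
Evidence: 1.77295e-12 + 9.30934e-12 + 0.0181339 + 0.0417045 = 0.0598384
So the posterior for Subgroup 4 is 0.0417045 / 0.0598384 ≈ 0.6970.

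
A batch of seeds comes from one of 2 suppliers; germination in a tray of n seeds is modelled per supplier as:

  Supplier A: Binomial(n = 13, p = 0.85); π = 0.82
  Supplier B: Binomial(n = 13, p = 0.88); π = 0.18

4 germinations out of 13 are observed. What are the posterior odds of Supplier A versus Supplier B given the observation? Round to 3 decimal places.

29.544

The posterior odds equal the prior odds times the likelihood ratio: (P(Z=i)/P(Z=j))·(f_i(x)/f_j(x)).
Binomial probabilities:
  p_A = C(13,4)·0.85^4·0.15^9 = 715·0.522006·3.84434e-08 = 1.43484e-05
  p_B = C(13,4)·0.88^4·0.12^9 = 715·0.599695·5.15978e-09 = 2.21242e-06
Odds = (0.82/0.18) × (1.43484e-05/2.21242e-06) = 4.55556 × 6.48538 ≈ 29.544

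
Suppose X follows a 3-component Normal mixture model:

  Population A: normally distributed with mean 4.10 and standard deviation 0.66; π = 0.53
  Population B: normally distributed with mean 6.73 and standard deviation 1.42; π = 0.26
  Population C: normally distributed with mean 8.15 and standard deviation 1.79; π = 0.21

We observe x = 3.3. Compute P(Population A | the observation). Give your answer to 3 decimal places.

P(component k | x) = P(Z=k)·f_k(x) / marginal(x), where marginal(x) = Σ_j P(Z=j)·f_j(x).
Normal densities:
  L_A = (1/(0.66·√(2π)))·exp(−(3.3−4.10)²/(2·0.66²)) = 0.604458·exp(-0.73462) = 0.289951
  L_B = (1/(1.42·√(2π)))·exp(−(3.3−6.73)²/(2·1.42²)) = 0.280945·exp(-2.91730) = 0.0151933
  L_C = (1/(1.79·√(2π)))·exp(−(3.3−8.15)²/(2·1.79²)) = 0.222873·exp(-3.67069) = 0.00567411
Prior × likelihood for each component:
  P(Z=A)·L_A = 0.53 × 0.289951 = 0.153674
  P(Z=B)·L_B = 0.26 × 0.0151933 = 0.00395027
  P(Z=C)·L_C = 0.21 × 0.00567411 = 0.00119156
Denominator: 0.153674 + 0.00395027 + 0.00119156 = 0.158816
P(Population A | 3.3) ≈ 0.968

0.968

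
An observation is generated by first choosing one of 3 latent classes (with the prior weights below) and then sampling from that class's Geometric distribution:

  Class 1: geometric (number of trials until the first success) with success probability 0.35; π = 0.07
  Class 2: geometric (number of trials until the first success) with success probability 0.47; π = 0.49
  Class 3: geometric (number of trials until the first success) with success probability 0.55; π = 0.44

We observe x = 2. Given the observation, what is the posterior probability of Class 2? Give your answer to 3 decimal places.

0.494

Posterior ∝ prior × likelihood, so P(k | x) ∝ π_k f_k(x); normalise over all components.
Component likelihoods at x = 2:
  f_1 = 0.35·(1−0.35)^1 = 0.35·0.65 = 0.2275
  f_2 = 0.47·(1−0.47)^1 = 0.47·0.53 = 0.2491
  f_3 = 0.55·(1−0.55)^1 = 0.55·0.45 = 0.2475
Weight by the priors:
  π_1·f_1 = 0.07 × 0.2275 = 0.015925
  π_2·f_2 = 0.49 × 0.2491 = 0.122059
  π_3·f_3 = 0.44 × 0.2475 = 0.1089
Normaliser: 0.015925 + 0.122059 + 0.1089 = 0.246884
Responsibility of Class 2: 0.122059 / 0.246884 ≈ 0.494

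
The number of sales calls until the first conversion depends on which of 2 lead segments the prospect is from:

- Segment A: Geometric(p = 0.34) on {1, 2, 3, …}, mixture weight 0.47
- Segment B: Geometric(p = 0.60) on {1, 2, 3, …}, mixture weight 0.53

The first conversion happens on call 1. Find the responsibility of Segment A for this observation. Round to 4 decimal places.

0.3344

Posterior ∝ prior × likelihood, so P(k | x) ∝ P(Z=k) f_k(x); normalise over all components.
Geometric probabilities:
  L_A = 0.34
  L_B = 0.6
Multiply by the mixture weights:
  P(Z=A)·L_A = 0.47 × 0.34 = 0.1598
  P(Z=B)·L_B = 0.53 × 0.6 = 0.318
Denominator: 0.1598 + 0.318 = 0.4778
So the posterior for Segment A is 0.1598 / 0.4778 ≈ 0.3344.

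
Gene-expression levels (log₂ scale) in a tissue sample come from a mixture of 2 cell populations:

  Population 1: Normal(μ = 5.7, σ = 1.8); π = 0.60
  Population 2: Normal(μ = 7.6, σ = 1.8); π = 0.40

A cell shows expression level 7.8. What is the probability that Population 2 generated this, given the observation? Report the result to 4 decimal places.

0.5668

P(component k | x) = P(Z=k)·f_k(x) / marginal(x), where marginal(x) = Σ_j P(Z=j)·f_j(x).
Component likelihoods at x = 7.8:
  L_1 = (1/(1.8·√(2π)))·exp(−(7.8−5.7)²/(2·1.8²)) = 0.221635·exp(-0.68056) = 0.112221
  L_2 = (1/(1.8·√(2π)))·exp(−(7.8−7.6)²/(2·1.8²)) = 0.221635·exp(-0.00617) = 0.220271
Multiply by the mixture weights:
  P(Z=1)·L_1 = 0.60 × 0.112221 = 0.0673329
  P(Z=2)·L_2 = 0.40 × 0.220271 = 0.0881083
Evidence: 0.0673329 + 0.0881083 = 0.155441
P(Population 2 | data) ≈ 0.5668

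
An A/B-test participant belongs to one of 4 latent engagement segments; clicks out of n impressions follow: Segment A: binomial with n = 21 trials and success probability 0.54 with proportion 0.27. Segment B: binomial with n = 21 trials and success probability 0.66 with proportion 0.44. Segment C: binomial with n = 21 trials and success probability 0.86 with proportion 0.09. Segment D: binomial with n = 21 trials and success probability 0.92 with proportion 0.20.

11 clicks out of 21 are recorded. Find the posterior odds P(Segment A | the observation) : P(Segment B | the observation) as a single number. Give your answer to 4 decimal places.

1.3869

Posterior odds = (π_i f_i(x)) / (π_j f_j(x)); the normalising sum cancels.
Binomial probabilities:
  p_A = C(21,11)·0.54^11·0.46^10 = 352716·0.0011385·0.000424207 = 0.170347
  p_B = C(21,11)·0.66^11·0.34^10 = 352716·0.010351·2.06438e-05 = 0.0753698
  p_C = C(21,11)·0.86^11·0.14^10 = 352716·0.190319·2.89255e-09 = 0.000194173
  p_D = C(21,11)·0.92^11·0.08^10 = 352716·0.399637·1.07374e-11 = 1.51353e-06
Odds = (0.27/0.44) × (0.170347/0.0753698) = 0.613636 × 2.26015 ≈ 1.3869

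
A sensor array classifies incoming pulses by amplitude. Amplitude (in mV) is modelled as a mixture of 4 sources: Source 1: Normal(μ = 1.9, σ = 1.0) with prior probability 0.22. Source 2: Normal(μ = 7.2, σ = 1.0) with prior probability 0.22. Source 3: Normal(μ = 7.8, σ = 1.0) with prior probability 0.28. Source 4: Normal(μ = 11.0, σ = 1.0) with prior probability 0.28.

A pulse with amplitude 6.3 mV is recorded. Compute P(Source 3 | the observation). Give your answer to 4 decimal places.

By Bayes' theorem, P(k | x) = P(Z=k) f_k(x) / Σ_j P(Z=j) f_j(x).
Component likelihoods at x = 6.3 mV:
  p_1 = 2.49425e-05
  p_2 = 0.266085
  p_3 = 0.129518
  p_4 = 6.36983e-06
Multiply by the mixture weights:
  P(Z=1)·p_1 = 0.22 × 2.49425e-05 = 5.48734e-06
  P(Z=2)·p_2 = 0.22 × 0.266085 = 0.0585388
  P(Z=3)·p_3 = 0.28 × 0.129518 = 0.0362649
  P(Z=4)·p_4 = 0.28 × 6.36983e-06 = 1.78355e-06
Marginal: 5.48734e-06 + 0.0585388 + 0.0362649 + 1.78355e-06 = 0.094811
So the posterior for Source 3 is 0.0362649 / 0.094811 ≈ 0.3825.

0.3825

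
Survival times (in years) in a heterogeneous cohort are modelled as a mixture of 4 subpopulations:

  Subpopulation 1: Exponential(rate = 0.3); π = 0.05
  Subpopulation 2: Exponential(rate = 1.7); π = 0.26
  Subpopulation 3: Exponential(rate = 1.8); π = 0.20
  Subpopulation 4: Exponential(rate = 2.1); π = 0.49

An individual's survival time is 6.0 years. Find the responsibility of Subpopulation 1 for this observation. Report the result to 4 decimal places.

0.9891

Apply Bayes' rule: the posterior for each component is proportional to its prior times its likelihood at x.
Component likelihoods at x = 6.0 years:
  L_1 = 0.0495897
  L_2 = 6.31895e-05
  L_3 = 3.67191e-05
  L_4 = 7.08123e-06
Unnormalised posteriors:
  w_1·L_1 = 0.05 × 0.0495897 = 0.00247948
  w_2·L_2 = 0.26 × 6.31895e-05 = 1.64293e-05
  w_3·L_3 = 0.20 × 3.67191e-05 = 7.34382e-06
  w_4·L_4 = 0.49 × 7.08123e-06 = 3.4698e-06
Marginal: 0.00247948 + 1.64293e-05 + 7.34382e-06 + 3.4698e-06 = 0.00250673
So the posterior for Subpopulation 1 is 0.00247948 / 0.00250673 ≈ 0.9891.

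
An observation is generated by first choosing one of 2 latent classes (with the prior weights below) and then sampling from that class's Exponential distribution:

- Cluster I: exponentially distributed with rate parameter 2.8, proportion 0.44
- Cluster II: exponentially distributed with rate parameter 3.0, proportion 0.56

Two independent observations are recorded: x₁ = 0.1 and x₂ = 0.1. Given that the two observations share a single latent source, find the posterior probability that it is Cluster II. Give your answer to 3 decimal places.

0.584

The responsibility of component k is P(Z=k) f_k(x) divided by Σ_j P(Z=j) f_j(x).
Since both observations come from the same component, the likelihood for component k is f_k(x₁)·f_k(x₂).
  p_I = [2.8·e^(−2.8·0.1) = 2.8·e^(−0.2800) = 2.11619] × [2.11619] = 4.47828
  p_II = [3.0·e^(−3.0·0.1) = 3.0·e^(−0.3000) = 2.22245] × [2.22245] = 4.9393
Multiply by the mixture weights:
  P(Z=I)·p_I = 0.44 × 4.47828 = 1.97044
  P(Z=II)·p_II = 0.56 × 4.9393 = 2.76601
Marginal: 1.97044 + 2.76601 = 4.73645
So the posterior for Cluster II is 2.76601 / 4.73645 ≈ 0.584.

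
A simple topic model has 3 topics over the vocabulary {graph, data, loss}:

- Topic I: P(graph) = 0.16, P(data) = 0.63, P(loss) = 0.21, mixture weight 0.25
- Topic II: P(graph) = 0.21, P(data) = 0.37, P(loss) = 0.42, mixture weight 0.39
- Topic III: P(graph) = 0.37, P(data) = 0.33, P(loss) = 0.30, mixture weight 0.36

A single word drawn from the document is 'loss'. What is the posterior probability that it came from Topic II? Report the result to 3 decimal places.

0.505

Apply Bayes' rule: the posterior for each component is proportional to its prior times its likelihood at x.
Component likelihoods at x = 'loss':
  p_I = P(loss | comp) = 0.21
  p_II = P(loss | comp) = 0.42
  p_III = P(loss | comp) = 0.30
Unnormalised posteriors:
  w_I·p_I = 0.25 × 0.21 = 0.0525
  w_II·p_II = 0.39 × 0.42 = 0.1638
  w_III·p_III = 0.36 × 0.3 = 0.108
Normaliser: 0.0525 + 0.1638 + 0.108 = 0.3243
P(Topic II | 'loss') ≈ 0.505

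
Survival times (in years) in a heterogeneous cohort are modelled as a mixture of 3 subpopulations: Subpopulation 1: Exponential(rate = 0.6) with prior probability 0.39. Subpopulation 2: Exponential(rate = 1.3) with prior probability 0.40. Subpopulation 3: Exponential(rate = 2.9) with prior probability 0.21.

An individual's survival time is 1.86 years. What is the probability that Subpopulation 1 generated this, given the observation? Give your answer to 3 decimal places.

Posterior ∝ prior × likelihood, so P(k | x) ∝ π_k f_k(x); normalise over all components.
Evaluate each component's likelihood at the observed value:
  f_1 = 0.6·e^(−0.6·1.86) = 0.6·e^(−1.1160) = 0.196553
  f_2 = 1.3·e^(−1.3·1.86) = 1.3·e^(−2.4180) = 0.11583
  f_3 = 2.9·e^(−2.9·1.86) = 2.9·e^(−5.3940) = 0.0131769
Unnormalised posteriors:
  π_1·f_1 = 0.39 × 0.196553 = 0.0766555
  π_2·f_2 = 0.40 × 0.11583 = 0.0463318
  π_3·f_3 = 0.21 × 0.0131769 = 0.00276715
Sum: 0.0766555 + 0.0463318 + 0.00276715 = 0.125754
P(Subpopulation 1 | x) = 0.0766555 / 0.125754 ≈ 0.610

0.610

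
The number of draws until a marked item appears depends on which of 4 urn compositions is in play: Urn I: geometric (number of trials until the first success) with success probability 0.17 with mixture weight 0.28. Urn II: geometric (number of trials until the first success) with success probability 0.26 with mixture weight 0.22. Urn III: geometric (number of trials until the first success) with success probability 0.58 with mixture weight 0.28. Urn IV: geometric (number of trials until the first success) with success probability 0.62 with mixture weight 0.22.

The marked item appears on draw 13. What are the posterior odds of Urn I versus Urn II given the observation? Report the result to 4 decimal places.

3.2989

Posterior odds = (P(Z=i) f_i(x)) / (P(Z=j) f_j(x)); the normalising sum cancels.
Geometric probabilities:
  p_I = 0.0181713
  p_II = 0.00701058
  p_III = 1.74751e-05
  p_IV = 5.62076e-06
Odds = (0.28/0.22) × (0.0181713/0.00701058) = 1.27273 × 2.59198 ≈ 3.2989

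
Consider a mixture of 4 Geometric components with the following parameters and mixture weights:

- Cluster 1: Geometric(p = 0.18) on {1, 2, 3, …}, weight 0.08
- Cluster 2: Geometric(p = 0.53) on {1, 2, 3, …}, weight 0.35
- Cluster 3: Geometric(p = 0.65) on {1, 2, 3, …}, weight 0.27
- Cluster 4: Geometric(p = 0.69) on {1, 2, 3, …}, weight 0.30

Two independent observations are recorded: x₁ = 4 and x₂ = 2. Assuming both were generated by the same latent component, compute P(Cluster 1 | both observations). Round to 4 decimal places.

0.1302

Apply Bayes' rule: the posterior for each component is proportional to its prior times its likelihood at x.
Since both observations come from the same component, the likelihood for component k is f_k(x₁)·f_k(x₂).
  p_1 = [0.18·(1−0.18)^3 = 0.18·0.551368 = 0.0992462] × [0.1476] = 0.0146487
  p_2 = [0.53·(1−0.53)^3 = 0.53·0.103823 = 0.0550262] × [0.2491] = 0.013707
  p_3 = [0.65·(1−0.65)^3 = 0.65·0.042875 = 0.0278687] × [0.2275] = 0.00634014
  p_4 = [0.69·(1−0.69)^3 = 0.69·0.029791 = 0.0205558] × [0.2139] = 0.00439688
Multiply by the mixture weights:
  π_1·p_1 = 0.08 × 0.0146487 = 0.0011719
  π_2·p_2 = 0.35 × 0.013707 = 0.00479746
  π_3·p_3 = 0.27 × 0.00634014 = 0.00171184
  π_4·p_4 = 0.30 × 0.00439688 = 0.00131907
Evidence: 0.0011719 + 0.00479746 + 0.00171184 + 0.00131907 = 0.00900026
P(Cluster 1 | data) = 0.0011719 / 0.00900026 ≈ 0.1302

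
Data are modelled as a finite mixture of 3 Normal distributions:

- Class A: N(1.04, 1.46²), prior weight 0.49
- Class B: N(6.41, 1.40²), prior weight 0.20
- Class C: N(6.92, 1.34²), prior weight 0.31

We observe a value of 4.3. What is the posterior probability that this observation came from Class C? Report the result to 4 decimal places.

0.3172

The responsibility of component k is π_k f_k(x) divided by Σ_j π_j f_j(x).
Component likelihoods at x = 4.3:
  f_A = (1/(1.46·√(2π)))·exp(−(4.3−1.04)²/(2·1.46²)) = 0.273248·exp(-2.49287) = 0.0225901
  f_B = (1/(1.40·√(2π)))·exp(−(4.3−6.41)²/(2·1.40²)) = 0.284959·exp(-1.13574) = 0.0915243
  f_C = (1/(1.34·√(2π)))·exp(−(4.3−6.92)²/(2·1.34²)) = 0.297718·exp(-1.91145) = 0.0440223
Prior × likelihood for each component:
  π_A·f_A = 0.49 × 0.0225901 = 0.0110691
  π_B·f_B = 0.20 × 0.0915243 = 0.0183049
  π_C·f_C = 0.31 × 0.0440223 = 0.0136469
Denominator: 0.0110691 + 0.0183049 + 0.0136469 = 0.0430209
Responsibility of Class C: 0.0136469 / 0.0430209 ≈ 0.3172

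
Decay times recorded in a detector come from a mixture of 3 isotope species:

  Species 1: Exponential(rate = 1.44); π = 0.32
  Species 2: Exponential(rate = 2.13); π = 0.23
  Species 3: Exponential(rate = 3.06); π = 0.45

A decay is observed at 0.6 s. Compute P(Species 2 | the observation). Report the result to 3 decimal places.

The responsibility of component k is w_k f_k(x) divided by Σ_j w_j f_j(x).
Component likelihoods at x = 0.6 s:
  L_1 = 0.606921
  L_2 = 0.593405
  L_3 = 0.487929
Multiply by the mixture weights:
  w_1·L_1 = 0.32 × 0.606921 = 0.194215
  w_2·L_2 = 0.23 × 0.593405 = 0.136483
  w_3·L_3 = 0.45 × 0.487929 = 0.219568
Denominator: 0.194215 + 0.136483 + 0.219568 = 0.550266
Responsibility of Species 2: 0.136483 / 0.550266 ≈ 0.248

0.248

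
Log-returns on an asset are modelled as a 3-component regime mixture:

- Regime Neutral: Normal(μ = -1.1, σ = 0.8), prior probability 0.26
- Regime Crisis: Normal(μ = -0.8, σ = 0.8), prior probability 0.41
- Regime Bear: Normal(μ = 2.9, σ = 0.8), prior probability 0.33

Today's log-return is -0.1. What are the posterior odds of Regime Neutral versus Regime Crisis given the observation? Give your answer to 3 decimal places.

Posterior odds = (w_i f_i(x)) / (w_j f_j(x)); the normalising sum cancels.
Component likelihoods at x = -0.1:
  p_Neutral = 0.228311
  p_Crisis = 0.340069
  p_Bear = 0.000440745
Posterior odds = (w_Neutral·p_Neutral) / (w_Crisis·p_Crisis) = (0.26·0.228311) / (0.41·0.340069) = 0.059361 / 0.139428 ≈ 0.426

0.426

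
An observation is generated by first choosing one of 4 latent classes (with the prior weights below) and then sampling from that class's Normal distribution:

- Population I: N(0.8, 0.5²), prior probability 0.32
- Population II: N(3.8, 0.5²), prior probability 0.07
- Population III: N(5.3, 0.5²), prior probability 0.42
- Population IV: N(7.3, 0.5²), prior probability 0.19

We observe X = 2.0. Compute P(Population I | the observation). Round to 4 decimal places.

Posterior ∝ prior × likelihood, so P(k | x) ∝ π_k f_k(x); normalise over all components.
Normal densities:
  L_I = 0.0447891
  L_II = 0.0012238
  L_III = 2.77336e-10
  L_IV = 3.18622e-25
Multiply by the mixture weights:
  π_I·L_I = 0.32 × 0.0447891 = 0.0143325
  π_II·L_II = 0.07 × 0.0012238 = 8.56663e-05
  π_III·L_III = 0.42 × 2.77336e-10 = 1.16481e-10
  π_IV·L_IV = 0.19 × 3.18622e-25 = 6.05382e-26
Normaliser: 0.0143325 + 8.56663e-05 + 1.16481e-10 + 6.05382e-26 = 0.0144182
Responsibility of Population I: 0.0143325 / 0.0144182 ≈ 0.9941

0.9941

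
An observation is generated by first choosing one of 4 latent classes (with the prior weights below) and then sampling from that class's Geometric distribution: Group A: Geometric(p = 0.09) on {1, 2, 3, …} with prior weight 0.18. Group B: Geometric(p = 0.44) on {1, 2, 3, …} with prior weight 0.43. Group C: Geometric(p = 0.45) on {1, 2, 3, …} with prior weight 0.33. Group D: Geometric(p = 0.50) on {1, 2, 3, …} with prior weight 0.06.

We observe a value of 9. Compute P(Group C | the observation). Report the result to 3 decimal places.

The responsibility of component k is P(Z=k) f_k(x) divided by Σ_j P(Z=j) f_j(x).
Evaluate each component's likelihood at the observed value:
  f_A = 0.09·(1−0.09)^8 = 0.09·0.470253 = 0.0423227
  f_B = 0.44·(1−0.44)^8 = 0.44·0.00967173 = 0.00425556
  f_C = 0.45·(1−0.45)^8 = 0.45·0.00837339 = 0.00376803
  f_D = 0.50·(1−0.50)^8 = 0.50·0.00390625 = 0.00195312
Unnormalised posteriors:
  P(Z=A)·f_A = 0.18 × 0.0423227 = 0.00761809
  P(Z=B)·f_B = 0.43 × 0.00425556 = 0.00182989
  P(Z=C)·f_C = 0.33 × 0.00376803 = 0.00124345
  P(Z=D)·f_D = 0.06 × 0.00195312 = 0.000117187
Denominator: 0.00761809 + 0.00182989 + 0.00124345 + 0.000117187 = 0.0108086
P(Group C | data) ≈ 0.115

0.115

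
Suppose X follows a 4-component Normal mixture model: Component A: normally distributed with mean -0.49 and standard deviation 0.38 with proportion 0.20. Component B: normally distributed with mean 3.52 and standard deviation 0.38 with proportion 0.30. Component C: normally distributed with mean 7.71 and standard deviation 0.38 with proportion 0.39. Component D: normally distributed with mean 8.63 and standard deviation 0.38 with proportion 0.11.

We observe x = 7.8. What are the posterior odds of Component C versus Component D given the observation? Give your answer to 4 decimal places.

Since P(k|x) ∝ w_k f_k(x), the posterior odds are w_i f_i(x) / (w_j f_j(x)).
Evaluate each component's likelihood at the observed value:
  L_A = (1/(0.38·√(2π)))·exp(−(7.8−-0.49)²/(2·0.38²)) = 1.049848·exp(-237.96434) = 4.72638e-104
  L_B = (1/(0.38·√(2π)))·exp(−(7.8−3.52)²/(2·0.38²)) = 1.049848·exp(-63.42936) = 2.97923e-28
  L_C = (1/(0.38·√(2π)))·exp(−(7.8−7.71)²/(2·0.38²)) = 1.049848·exp(-0.02805) = 1.02081
  L_D = (1/(0.38·√(2π)))·exp(−(7.8−8.63)²/(2·0.38²)) = 1.049848·exp(-2.38539) = 0.096642
Odds = (0.39/0.11) × (1.02081/0.096642) = 3.54545 × 10.5628 ≈ 37.4500

37.4500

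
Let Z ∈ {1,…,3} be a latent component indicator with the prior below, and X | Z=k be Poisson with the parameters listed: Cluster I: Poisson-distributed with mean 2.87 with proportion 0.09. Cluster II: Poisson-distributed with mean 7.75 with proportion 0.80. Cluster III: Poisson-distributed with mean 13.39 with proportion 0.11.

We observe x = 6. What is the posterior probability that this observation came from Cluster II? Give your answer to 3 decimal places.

Apply Bayes' rule: the posterior for each component is proportional to its prior times its likelihood at x.
Poisson probabilities:
  L_I = e^(−2.87)·2.87^6/6! = 0.0440082
  L_II = e^(−7.75)·7.75^6/6! = 0.129627
  L_III = e^(−13.39)·13.39^6/6! = 0.0122503
Prior × likelihood for each component:
  π_I·L_I = 0.09 × 0.0440082 = 0.00396074
  π_II·L_II = 0.80 × 0.129627 = 0.103702
  π_III·L_III = 0.11 × 0.0122503 = 0.00134754
Evidence: 0.00396074 + 0.103702 + 0.00134754 = 0.10901
P(Cluster II | 6) = 0.103702 / 0.10901 ≈ 0.951

0.951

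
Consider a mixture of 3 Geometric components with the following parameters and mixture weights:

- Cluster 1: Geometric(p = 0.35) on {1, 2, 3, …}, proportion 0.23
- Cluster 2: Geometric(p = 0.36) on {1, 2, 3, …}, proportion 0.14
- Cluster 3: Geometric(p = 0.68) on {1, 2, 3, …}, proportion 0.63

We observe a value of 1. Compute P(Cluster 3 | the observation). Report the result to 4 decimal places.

By Bayes' theorem, P(k | x) = w_k f_k(x) / Σ_j w_j f_j(x).
Geometric probabilities:
  f_1 = 0.35
  f_2 = 0.36
  f_3 = 0.68
Multiply by the mixture weights:
  w_1·f_1 = 0.23 × 0.35 = 0.0805
  w_2·f_2 = 0.14 × 0.36 = 0.0504
  w_3·f_3 = 0.63 × 0.68 = 0.4284
Denominator: 0.0805 + 0.0504 + 0.4284 = 0.5593
P(Cluster 3 | 1) ≈ 0.7660

0.7660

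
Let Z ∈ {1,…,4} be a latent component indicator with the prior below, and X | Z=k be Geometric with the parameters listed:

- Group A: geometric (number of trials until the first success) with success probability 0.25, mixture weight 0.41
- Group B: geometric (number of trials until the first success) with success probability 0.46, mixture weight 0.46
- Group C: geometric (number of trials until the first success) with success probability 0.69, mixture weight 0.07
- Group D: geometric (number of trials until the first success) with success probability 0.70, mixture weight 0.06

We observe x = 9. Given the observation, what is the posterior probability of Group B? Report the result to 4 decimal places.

By Bayes' theorem, P(k | x) = P(Z=k) f_k(x) / Σ_j P(Z=j) f_j(x).
Geometric probabilities:
  f_A = 0.0250282
  f_B = 0.00332589
  f_C = 5.88495e-05
  f_D = 4.5927e-05
Weight by the priors:
  P(Z=A)·f_A = 0.41 × 0.0250282 = 0.0102616
  P(Z=B)·f_B = 0.46 × 0.00332589 = 0.00152991
  P(Z=C)·f_C = 0.07 × 5.88495e-05 = 4.11946e-06
  P(Z=D)·f_D = 0.06 × 4.5927e-05 = 2.75562e-06
Evidence: 0.0102616 + 0.00152991 + 4.11946e-06 + 2.75562e-06 = 0.0117984
Responsibility of Group B: 0.00152991 / 0.0117984 ≈ 0.1297

0.1297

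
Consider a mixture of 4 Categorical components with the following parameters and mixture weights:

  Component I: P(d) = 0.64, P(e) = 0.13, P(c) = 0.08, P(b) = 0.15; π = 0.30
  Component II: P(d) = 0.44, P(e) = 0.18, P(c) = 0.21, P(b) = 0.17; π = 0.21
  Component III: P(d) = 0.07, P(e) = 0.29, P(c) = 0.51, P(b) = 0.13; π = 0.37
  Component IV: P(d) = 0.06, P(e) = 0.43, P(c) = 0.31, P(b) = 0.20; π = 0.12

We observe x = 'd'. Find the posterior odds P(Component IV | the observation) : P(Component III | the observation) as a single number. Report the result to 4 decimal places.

Only the two components matter; the odds are (P(Z=i) f_i(x)) / (P(Z=j) f_j(x)).
Categorical probabilities:
  L_I = 0.64
  L_II = 0.44
  L_III = 0.07
  L_IV = 0.06
Odds = (0.12/0.37) × (0.06/0.07) = 0.324324 × 0.857143 ≈ 0.2780

0.2780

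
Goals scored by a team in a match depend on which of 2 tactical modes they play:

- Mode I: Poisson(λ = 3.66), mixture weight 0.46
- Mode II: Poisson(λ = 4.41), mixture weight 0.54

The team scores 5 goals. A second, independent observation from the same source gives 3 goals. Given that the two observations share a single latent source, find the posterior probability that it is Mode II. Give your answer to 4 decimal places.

Apply Bayes' rule: the posterior for each component is proportional to its prior times its likelihood at x.
Since both observations come from the same component, the likelihood for component k is f_k(x₁)·f_k(x₂).
  L_I = [e^(−3.66)·3.66^5/5! = 0.140834] × [0.210268] = 0.0296129
  L_II = [e^(−4.41)·4.41^5/5! = 0.168956] × [0.17375] = 0.0293561
Multiply by the mixture weights:
  π_I·L_I = 0.46 × 0.0296129 = 0.0136219
  π_II·L_II = 0.54 × 0.0293561 = 0.0158523
Denominator: 0.0136219 + 0.0158523 = 0.0294742
Responsibility of Mode II: 0.0158523 / 0.0294742 ≈ 0.5378

0.5378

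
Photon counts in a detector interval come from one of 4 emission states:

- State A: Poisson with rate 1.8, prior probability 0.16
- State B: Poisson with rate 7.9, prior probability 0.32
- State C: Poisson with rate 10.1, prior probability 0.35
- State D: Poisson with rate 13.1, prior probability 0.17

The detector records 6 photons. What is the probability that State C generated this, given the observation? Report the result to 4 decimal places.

P(component k | x) = π_k·f_k(x) / marginal(x), where marginal(x) = Σ_j π_j·f_j(x).
Evaluate each component's likelihood at the observed value:
  p_A = 0.00780859
  p_B = 0.125171
  p_C = 0.060565
  p_D = 0.0143561
Unnormalised posteriors:
  π_A·p_A = 0.16 × 0.00780859 = 0.00124937
  π_B·p_B = 0.32 × 0.125171 = 0.0400547
  π_C·p_C = 0.35 × 0.060565 = 0.0211977
  π_D·p_D = 0.17 × 0.0143561 = 0.00244054
Denominator: 0.00124937 + 0.0400547 + 0.0211977 + 0.00244054 = 0.0649424
Responsibility of State C: 0.0211977 / 0.0649424 ≈ 0.3264

0.3264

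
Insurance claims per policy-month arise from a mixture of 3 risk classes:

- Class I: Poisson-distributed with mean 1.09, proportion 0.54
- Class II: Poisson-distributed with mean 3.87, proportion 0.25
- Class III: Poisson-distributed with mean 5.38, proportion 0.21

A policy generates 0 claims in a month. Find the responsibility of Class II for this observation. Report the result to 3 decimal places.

Apply Bayes' rule: the posterior for each component is proportional to its prior times its likelihood at x.
Component likelihoods at x = 0 claims:
  p_I = e^(−1.09)·1.09^0/0! = 0.336216
  p_II = e^(−3.87)·3.87^0/0! = 0.0208584
  p_III = e^(−5.38)·5.38^0/0! = 0.00460782
Unnormalised posteriors:
  π_I·p_I = 0.54 × 0.336216 = 0.181557
  π_II·p_II = 0.25 × 0.0208584 = 0.00521459
  π_III·p_III = 0.21 × 0.00460782 = 0.000967643
Sum: 0.181557 + 0.00521459 + 0.000967643 = 0.187739
P(Class II | 0 claims) ≈ 0.028

0.028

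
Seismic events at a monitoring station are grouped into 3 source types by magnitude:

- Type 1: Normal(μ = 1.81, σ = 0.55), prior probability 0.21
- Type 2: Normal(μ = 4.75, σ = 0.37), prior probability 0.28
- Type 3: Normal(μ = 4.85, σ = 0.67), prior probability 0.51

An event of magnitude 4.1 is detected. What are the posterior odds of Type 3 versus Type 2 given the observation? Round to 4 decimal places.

2.5154

The posterior odds equal the prior odds times the likelihood ratio: (π_i/π_j)·(f_i(x)/f_j(x)).
Evaluate each component's likelihood at the observed value:
  f_1 = 0.00012477
  f_2 = 0.230436
  f_3 = 0.318226
Odds = (0.51/0.28) × (0.318226/0.230436) = 1.82143 × 1.38098 ≈ 2.5154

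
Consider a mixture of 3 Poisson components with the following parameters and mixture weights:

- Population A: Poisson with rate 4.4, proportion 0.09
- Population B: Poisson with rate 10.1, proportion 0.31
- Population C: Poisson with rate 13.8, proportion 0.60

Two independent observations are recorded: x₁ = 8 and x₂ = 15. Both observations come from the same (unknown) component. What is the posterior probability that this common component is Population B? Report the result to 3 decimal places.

P(component k | x) = π_k·f_k(x) / marginal(x), where marginal(x) = Σ_j π_j·f_j(x).
Since both observations come from the same component, the likelihood for component k is f_k(x₁)·f_k(x₂).
  p_A = [0.0427765] × [4.21109e-05] = 1.80136e-06
  p_B = [0.110326] × [0.0364709] = 0.00402368
  p_C = [0.0331321] × [0.0973695] = 0.00322605
Prior × likelihood for each component:
  π_A·p_A = 0.09 × 1.80136e-06 = 1.62122e-07
  π_B·p_B = 0.31 × 0.00402368 = 0.00124734
  π_C·p_C = 0.60 × 0.00322605 = 0.00193563
Marginal: 1.62122e-07 + 0.00124734 + 0.00193563 = 0.00318313
Responsibility of Population B: 0.00124734 / 0.00318313 ≈ 0.392

0.392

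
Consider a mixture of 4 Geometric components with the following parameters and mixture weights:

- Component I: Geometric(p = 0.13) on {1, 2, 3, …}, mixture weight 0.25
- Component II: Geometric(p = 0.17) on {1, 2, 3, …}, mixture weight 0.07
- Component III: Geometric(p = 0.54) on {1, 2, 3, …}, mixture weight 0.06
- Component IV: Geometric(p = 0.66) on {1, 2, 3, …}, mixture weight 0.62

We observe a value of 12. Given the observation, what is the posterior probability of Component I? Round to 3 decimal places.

0.820

Apply Bayes' rule: the posterior for each component is proportional to its prior times its likelihood at x.
Evaluate each component's likelihood at the observed value:
  p_I = 0.13·(1−0.13)^11 = 0.13·0.216128 = 0.0280967
  p_II = 0.17·(1−0.17)^11 = 0.17·0.128783 = 0.0218931
  p_III = 0.54·(1−0.54)^11 = 0.54·0.000195135 = 0.000105373
  p_IV = 0.66·(1−0.66)^11 = 0.66·7.01888e-06 = 4.63246e-06
Multiply by the mixture weights:
  π_I·p_I = 0.25 × 0.0280967 = 0.00702417
  π_II·p_II = 0.07 × 0.0218931 = 0.00153252
  π_III·p_III = 0.06 × 0.000105373 = 6.32239e-06
  π_IV·p_IV = 0.62 × 4.63246e-06 = 2.87213e-06
Normaliser: 0.00702417 + 0.00153252 + 6.32239e-06 + 2.87213e-06 = 0.00856589
P(Component I | 12) ≈ 0.820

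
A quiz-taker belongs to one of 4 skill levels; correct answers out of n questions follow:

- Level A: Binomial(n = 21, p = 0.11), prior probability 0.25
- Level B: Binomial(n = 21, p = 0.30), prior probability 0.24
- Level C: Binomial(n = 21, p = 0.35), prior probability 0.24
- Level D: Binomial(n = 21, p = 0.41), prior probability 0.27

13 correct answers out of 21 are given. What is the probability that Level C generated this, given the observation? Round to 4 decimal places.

P(component k | x) = w_k·f_k(x) / marginal(x), where marginal(x) = Σ_j w_j·f_j(x).
Binomial probabilities:
  p_A = C(21,13)·0.11^13·0.89^8 = 203490·3.45227e-13·0.393659 = 2.76546e-08
  p_B = C(21,13)·0.30^13·0.70^8 = 203490·1.59432e-07·0.057648 = 0.00187027
  p_C = C(21,13)·0.35^13·0.65^8 = 203490·1.18273e-06·0.0318645 = 0.00766893
  p_D = C(21,13)·0.41^13·0.59^8 = 203490·9.25103e-06·0.014683 = 0.0276407
Unnormalised posteriors:
  w_A·p_A = 0.25 × 2.76546e-08 = 6.91366e-09
  w_B·p_B = 0.24 × 0.00187027 = 0.000448864
  w_C·p_C = 0.24 × 0.00766893 = 0.00184054
  w_D·p_D = 0.27 × 0.0276407 = 0.00746299
Denominator: 6.91366e-09 + 0.000448864 + 0.00184054 + 0.00746299 = 0.00975241
P(Level C | 13 correct answers out of 21) ≈ 0.1887

0.1887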